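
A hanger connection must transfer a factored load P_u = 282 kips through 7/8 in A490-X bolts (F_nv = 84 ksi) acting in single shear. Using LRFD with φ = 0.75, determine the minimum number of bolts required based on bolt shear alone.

A_b = π·0.875²/4 = 0.6013 in².
Per-bolt design strength φR_n = 0.75 × 84 × 0.6013 × 1 = 37.88 kips.
n ≥ 282 / 37.88 = 7.444 → use 8 bolts.

8 bolts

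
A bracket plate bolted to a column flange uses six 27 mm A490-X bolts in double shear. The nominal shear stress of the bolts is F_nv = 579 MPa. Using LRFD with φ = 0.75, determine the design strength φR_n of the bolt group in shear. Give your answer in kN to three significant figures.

2980 kN

A_b = π × 27² / 4 = 572.6 mm².
R_n = F_nv · A_b · n · n_s = 579 × 572.6 × 6 × 2 / 1000 = 3978 kN.
Design strength φR_n = 0.75 × 3978 = 2980 kN.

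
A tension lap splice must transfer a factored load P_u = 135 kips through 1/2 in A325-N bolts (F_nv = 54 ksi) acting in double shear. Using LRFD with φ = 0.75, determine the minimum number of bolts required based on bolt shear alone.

9 bolts

A_b = π·0.5²/4 = 0.1963 in².
Per-bolt design strength φR_n = 0.75 × 54 × 0.1963 × 2 = 15.9 kips.
n ≥ 135 / 15.9 = 8.488 → use 9 bolts.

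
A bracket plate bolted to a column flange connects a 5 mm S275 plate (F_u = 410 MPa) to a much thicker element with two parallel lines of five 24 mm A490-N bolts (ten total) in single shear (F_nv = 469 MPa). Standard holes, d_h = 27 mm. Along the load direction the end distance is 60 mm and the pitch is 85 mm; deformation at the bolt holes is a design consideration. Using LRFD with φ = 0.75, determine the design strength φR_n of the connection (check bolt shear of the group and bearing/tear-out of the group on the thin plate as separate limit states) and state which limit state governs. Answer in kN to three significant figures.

880 kN (bearing governs)

Bolt shear: A_b = π·24²/4 = 452.4 mm²; R_n = 469 × 452.4 × 10 × 1 / 1000 = 2122 kN → 0.75 × 2122 = 1590 kN.
Bearing (1.2 l_c t F_u ≤ 2.4 d t F_u): upper limit = 2.4·24·5·410 / 1000 = 118.1 kN.
  Edge l_c = 60 − 27/2 = 46.5 → r_n = 114.4 kN; interior l_c = 85 − 27 = 58 → r_n = 118.1 kN.
  R_n,bearing = 2·114.4 + 8·118.1 = 1173 kN → 0.75 × 1173 = 880 kN.
Bearing governs: 880 kN.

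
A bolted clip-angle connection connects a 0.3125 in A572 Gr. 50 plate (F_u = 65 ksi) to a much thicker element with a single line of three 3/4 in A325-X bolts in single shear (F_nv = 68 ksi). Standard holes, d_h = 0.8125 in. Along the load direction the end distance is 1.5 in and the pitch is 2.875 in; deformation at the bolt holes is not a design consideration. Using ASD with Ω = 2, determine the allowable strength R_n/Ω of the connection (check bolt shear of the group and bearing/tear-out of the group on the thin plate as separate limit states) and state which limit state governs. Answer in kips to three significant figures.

Bolt shear: A_b = π·0.75²/4 = 0.4418 in²; R_n = 68 × 0.4418 × 3 × 1 = 90.12 kips → 90.12 / 2 = 45.1 kips.
Bearing (1.5 l_c t F_u ≤ 3.0 d t F_u): upper limit = 3.0·0.75·0.3125·65 = 45.7 kips.
  Edge l_c = 1.5 − 0.8125/2 = 1.094 → r_n = 33.33 kips; interior l_c = 2.875 − 0.8125 = 2.062 → r_n = 45.7 kips.
  R_n,bearing = 1·33.33 + 2·45.7 = 124.7 kips → 124.7 / 2 = 62.4 kips.
Bolt shear governs: 45.1 kips.

45.1 kips (bolt shear governs)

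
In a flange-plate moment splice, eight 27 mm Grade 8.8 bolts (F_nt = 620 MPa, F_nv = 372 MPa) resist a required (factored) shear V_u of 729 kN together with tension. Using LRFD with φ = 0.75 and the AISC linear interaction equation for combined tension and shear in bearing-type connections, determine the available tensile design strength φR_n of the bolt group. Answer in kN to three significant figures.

1550 kN

A_b = π·27²/4 = 572.6 mm²; f_rv = 729 × 1000 / (8 × 572.6) = 159.2 MPa.
F'_nt = 1.3 F_nt − (F_nt / φF_nv) f_rv = 1.3·620 − (620/(0.75·372))·159.2 = 452.3 MPa, capped at F_nt → F'_nt = 452.3 MPa.
R_n = F'_nt · A_b · n = 452.3 × 572.6 × 8 / 1000 = 2072 kN.
Design strength φR_n = 0.75 × 2072 = 1550 kN.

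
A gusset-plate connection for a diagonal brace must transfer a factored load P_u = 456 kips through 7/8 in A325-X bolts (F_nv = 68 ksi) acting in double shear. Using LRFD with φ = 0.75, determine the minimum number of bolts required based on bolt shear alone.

A_b = π·0.875²/4 = 0.6013 in².
Per-bolt design strength φR_n = 0.75 × 68 × 0.6013 × 2 = 61.33 kips.
n ≥ 456 / 61.33 = 7.435 → use 8 bolts.

8 bolts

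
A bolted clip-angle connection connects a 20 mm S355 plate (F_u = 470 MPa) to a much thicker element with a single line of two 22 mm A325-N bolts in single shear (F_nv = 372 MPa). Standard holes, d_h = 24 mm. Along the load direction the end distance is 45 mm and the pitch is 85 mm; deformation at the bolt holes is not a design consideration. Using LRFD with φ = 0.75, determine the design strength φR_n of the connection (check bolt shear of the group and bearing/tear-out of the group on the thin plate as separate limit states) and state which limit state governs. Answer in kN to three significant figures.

212 kN (bolt shear governs)

Bolt shear: A_b = π·22²/4 = 380.1 mm²; R_n = 372 × 380.1 × 2 × 1 / 1000 = 282.8 kN → 0.75 × 282.8 = 212 kN.
Bearing (1.5 l_c t F_u ≤ 3.0 d t F_u): upper limit = 3.0·22·20·470 / 1000 = 620.4 kN.
  Edge l_c = 45 − 24/2 = 33 → r_n = 465.3 kN; interior l_c = 85 − 24 = 61 → r_n = 620.4 kN.
  R_n,bearing = 1·465.3 + 1·620.4 = 1086 kN → 0.75 × 1086 = 814 kN.
Bolt shear governs: 212 kN.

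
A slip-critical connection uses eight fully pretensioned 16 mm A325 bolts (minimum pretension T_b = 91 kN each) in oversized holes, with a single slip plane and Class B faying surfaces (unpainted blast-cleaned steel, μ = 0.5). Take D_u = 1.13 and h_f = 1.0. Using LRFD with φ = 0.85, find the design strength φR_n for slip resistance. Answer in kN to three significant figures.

350 kN

R_n = μ · D_u · h_f · T_b · n_s · n_b = 0.5 × 1.13 × 1.0 × 91 × 1 × 8 = 411.3 kN.
Design strength φR_n = 0.85 × 411.3 = 350 kN.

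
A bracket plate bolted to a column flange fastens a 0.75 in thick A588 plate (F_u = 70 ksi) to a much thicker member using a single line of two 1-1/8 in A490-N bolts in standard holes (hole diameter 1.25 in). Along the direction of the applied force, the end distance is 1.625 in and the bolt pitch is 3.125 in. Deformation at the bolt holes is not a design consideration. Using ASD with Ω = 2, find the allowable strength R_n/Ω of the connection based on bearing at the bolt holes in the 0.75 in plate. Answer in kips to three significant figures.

113 kips

Per bolt r_n = 1.5 l_c t F_u ≤ 3.0 d t F_u; upper limit = 3.0 × 1.125 × 0.75 × 70 = 177.2 kips.
Edge bolt: l_c = 1.625 − 1.25/2 = 1 in → 1.5 × 1 × 0.75 × 70 = 78.75 → r_n = 78.75 kips.
Interior bolts: l_c = 3.125 − 1.25 = 1.875 in → 1.5 × 1.875 × 0.75 × 70 = 147.7 → r_n = 147.7 kips.
R_n = 1 × 78.75 + 1 × 147.7 = 226.4 kips.
Allowable strength R_n/Ω = 226.4 / 2 = 113 kips.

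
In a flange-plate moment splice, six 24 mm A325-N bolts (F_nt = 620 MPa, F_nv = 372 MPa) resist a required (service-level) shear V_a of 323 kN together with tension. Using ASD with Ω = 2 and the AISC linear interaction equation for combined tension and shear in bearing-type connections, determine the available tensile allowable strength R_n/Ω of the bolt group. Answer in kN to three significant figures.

A_b = π·24²/4 = 452.4 mm²; f_rv = 323 × 1000 / (6 × 452.4) = 119 MPa.
F'_nt = 1.3 F_nt − (Ω F_nt / F_nv) f_rv = 1.3·620 − (2·620/372)·119 = 409.3 MPa, capped at F_nt → F'_nt = 409.3 MPa.
R_n = F'_nt · A_b · n = 409.3 × 452.4 × 6 / 1000 = 1111 kN.
Allowable strength R_n/Ω = 1111 / 2 = 556 kN.

556 kN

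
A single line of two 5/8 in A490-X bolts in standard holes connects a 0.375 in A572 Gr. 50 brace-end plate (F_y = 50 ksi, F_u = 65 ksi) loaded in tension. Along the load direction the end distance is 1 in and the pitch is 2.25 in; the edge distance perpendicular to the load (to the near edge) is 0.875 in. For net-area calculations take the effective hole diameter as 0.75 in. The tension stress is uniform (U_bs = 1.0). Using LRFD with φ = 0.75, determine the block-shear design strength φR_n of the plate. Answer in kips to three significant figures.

32.4 kips

Shear plane L_v = 1 + 1·2.25 = 3.25 in; A_gv = 3.25 × 0.375 = 1.219 in².
A_nv = (3.25 − 1.5·0.75) × 0.375 = 0.7969 in².
A_nt = (0.875 − 0.5·0.75) × 0.375 = 0.1875 in².
0.6 F_u A_nv = 31.08 kips; 0.6 F_y A_gv = 36.56 kips → shear rupture governs the shear term.
R_n = 31.08 + 1.0 × 65 × 0.1875 = 43.27 kips.
Design strength φR_n = 0.75 × 43.27 = 32.4 kips.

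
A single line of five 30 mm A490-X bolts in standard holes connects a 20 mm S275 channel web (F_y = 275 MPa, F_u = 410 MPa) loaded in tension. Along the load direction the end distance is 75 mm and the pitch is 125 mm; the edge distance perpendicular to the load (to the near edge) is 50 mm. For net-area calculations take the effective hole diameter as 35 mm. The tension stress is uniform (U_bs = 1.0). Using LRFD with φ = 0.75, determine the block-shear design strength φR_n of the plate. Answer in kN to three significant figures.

1620 kN

Shear plane L_v = 75 + 4·125 = 575 mm; A_gv = 575 × 20 = 11500 mm².
A_nv = (575 − 4.5·35) × 20 = 8350 mm².
A_nt = (50 − 0.5·35) × 20 = 650 mm².
0.6 F_u A_nv = 2054 kN; 0.6 F_y A_gv = 1898 kN → shear yielding governs the shear term.
R_n = 1898 + 1.0 × 410 × 650 / 1000 = 2164 kN.
Design strength φR_n = 0.75 × 2164 = 1620 kN.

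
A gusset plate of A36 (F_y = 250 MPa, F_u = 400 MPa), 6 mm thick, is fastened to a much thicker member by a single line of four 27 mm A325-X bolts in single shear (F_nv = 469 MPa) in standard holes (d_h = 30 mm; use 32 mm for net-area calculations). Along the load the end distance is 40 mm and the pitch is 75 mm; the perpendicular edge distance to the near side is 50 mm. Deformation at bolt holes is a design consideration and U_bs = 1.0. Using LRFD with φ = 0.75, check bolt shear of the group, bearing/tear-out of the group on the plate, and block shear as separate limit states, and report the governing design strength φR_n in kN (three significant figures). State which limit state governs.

Bolt shear: A_b = π·27²/4 = 572.6 mm²; R_n = 469 × 572.6 × 4 × 1 / 1000 = 1074 kN → 0.75 × 1074 = 806 kN.
Bearing: edge l_c = 25, r_n = 72 kN; interior l_c = 45, r_n = 129.6 kN; R_n = 72 + 3·129.6 = 460.8 kN → 346 kN.
Block shear: A_gv = 1590, A_nv = 918, A_nt = 204 mm²; R_n = min(0.6F_uA_nv, 0.6F_yA_gv) + U_bs·F_u·A_nt = 301.9 kN → 226 kN.
Block shear governs: 226 kN.

226 kN (block shear governs)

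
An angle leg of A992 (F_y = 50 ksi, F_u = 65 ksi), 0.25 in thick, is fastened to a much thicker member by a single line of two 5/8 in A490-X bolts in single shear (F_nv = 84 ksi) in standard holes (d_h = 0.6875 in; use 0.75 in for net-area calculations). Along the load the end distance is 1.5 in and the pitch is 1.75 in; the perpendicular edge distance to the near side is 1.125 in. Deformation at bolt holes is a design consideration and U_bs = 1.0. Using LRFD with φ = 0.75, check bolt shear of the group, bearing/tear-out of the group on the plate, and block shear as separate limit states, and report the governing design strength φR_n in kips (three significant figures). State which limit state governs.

Bolt shear: A_b = π·0.625²/4 = 0.3068 in²; R_n = 84 × 0.3068 × 2 × 1 = 51.54 kips → 0.75 × 51.54 = 38.7 kips.
Bearing: edge l_c = 1.156, r_n = 22.55 kips; interior l_c = 1.062, r_n = 20.72 kips; R_n = 22.55 + 1·20.72 = 43.27 kips → 32.4 kips.
Block shear: A_gv = 0.8125, A_nv = 0.5312, A_nt = 0.1875 in²; R_n = min(0.6F_uA_nv, 0.6F_yA_gv) + U_bs·F_u·A_nt = 32.91 kips → 24.7 kips.
Block shear governs: 24.7 kips.

24.7 kips (block shear governs)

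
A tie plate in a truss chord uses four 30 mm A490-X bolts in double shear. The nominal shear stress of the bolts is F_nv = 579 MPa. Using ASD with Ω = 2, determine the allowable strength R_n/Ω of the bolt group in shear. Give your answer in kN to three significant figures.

1640 kN

A_b = π × 30² / 4 = 706.9 mm².
R_n = F_nv · A_b · n · n_s = 579 × 706.9 × 4 × 2 / 1000 = 3274 kN.
Allowable strength R_n/Ω = 3274 / 2 = 1640 kN.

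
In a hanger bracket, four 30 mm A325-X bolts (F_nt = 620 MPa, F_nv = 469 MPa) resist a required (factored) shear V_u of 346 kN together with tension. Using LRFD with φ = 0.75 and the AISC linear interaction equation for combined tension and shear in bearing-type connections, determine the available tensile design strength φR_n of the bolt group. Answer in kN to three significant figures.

A_b = π·30²/4 = 706.9 mm²; f_rv = 346 × 1000 / (4 × 706.9) = 122.4 MPa.
F'_nt = 1.3 F_nt − (F_nt / φF_nv) f_rv = 1.3·620 − (620/(0.75·469))·122.4 = 590.3 MPa, capped at F_nt → F'_nt = 590.3 MPa.
R_n = F'_nt · A_b · n = 590.3 × 706.9 × 4 / 1000 = 1669 kN.
Design strength φR_n = 0.75 × 1669 = 1250 kN.

1250 kN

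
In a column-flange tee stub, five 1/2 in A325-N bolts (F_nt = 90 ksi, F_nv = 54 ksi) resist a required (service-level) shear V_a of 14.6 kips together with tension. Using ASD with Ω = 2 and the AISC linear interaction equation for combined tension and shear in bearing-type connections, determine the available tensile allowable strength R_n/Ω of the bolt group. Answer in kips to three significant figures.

33.1 kips

A_b = π·0.5²/4 = 0.1963 in²; f_rv = 14.6 / (5 × 0.1963) = 14.87 ksi.
F'_nt = 1.3 F_nt − (Ω F_nt / F_nv) f_rv = 1.3·90 − (2·90/54)·14.87 = 67.43 ksi, capped at F_nt → F'_nt = 67.43 ksi.
R_n = F'_nt · A_b · n = 67.43 × 0.1963 × 5 = 66.2 kips.
Allowable strength R_n/Ω = 66.2 / 2 = 33.1 kips.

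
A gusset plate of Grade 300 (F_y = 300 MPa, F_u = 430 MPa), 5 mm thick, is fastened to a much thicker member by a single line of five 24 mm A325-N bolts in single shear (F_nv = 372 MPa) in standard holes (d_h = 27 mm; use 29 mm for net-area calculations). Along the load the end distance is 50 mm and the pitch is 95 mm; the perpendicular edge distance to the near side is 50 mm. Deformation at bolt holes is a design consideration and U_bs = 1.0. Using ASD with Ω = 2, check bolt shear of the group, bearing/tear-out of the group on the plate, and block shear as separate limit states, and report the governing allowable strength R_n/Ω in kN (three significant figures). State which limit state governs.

Bolt shear: A_b = π·24²/4 = 452.4 mm²; R_n = 372 × 452.4 × 5 × 1 / 1000 = 841.4 kN → 841.4 / 2 = 421 kN.
Bearing: edge l_c = 36.5, r_n = 94.17 kN; interior l_c = 68, r_n = 123.8 kN; R_n = 94.17 + 4·123.8 = 589.5 kN → 295 kN.
Block shear: A_gv = 2150, A_nv = 1498, A_nt = 177.5 mm²; R_n = min(0.6F_uA_nv, 0.6F_yA_gv) + U_bs·F_u·A_nt = 462.7 kN → 231 kN.
Block shear governs: 231 kN.

231 kN (block shear governs)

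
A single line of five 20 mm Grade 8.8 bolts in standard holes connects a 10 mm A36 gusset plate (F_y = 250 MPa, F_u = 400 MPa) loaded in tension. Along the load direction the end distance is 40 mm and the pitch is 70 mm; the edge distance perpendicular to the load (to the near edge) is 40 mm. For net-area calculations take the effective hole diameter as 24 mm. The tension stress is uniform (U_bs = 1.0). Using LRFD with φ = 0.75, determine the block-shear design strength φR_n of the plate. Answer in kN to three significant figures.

Shear plane L_v = 40 + 4·70 = 320 mm; A_gv = 320 × 10 = 3200 mm².
A_nv = (320 − 4.5·24) × 10 = 2120 mm².
A_nt = (40 − 0.5·24) × 10 = 280 mm².
0.6 F_u A_nv = 508.8 kN; 0.6 F_y A_gv = 480 kN → shear yielding governs the shear term.
R_n = 480 + 1.0 × 400 × 280 / 1000 = 592 kN.
Design strength φR_n = 0.75 × 592 = 444 kN.

444 kN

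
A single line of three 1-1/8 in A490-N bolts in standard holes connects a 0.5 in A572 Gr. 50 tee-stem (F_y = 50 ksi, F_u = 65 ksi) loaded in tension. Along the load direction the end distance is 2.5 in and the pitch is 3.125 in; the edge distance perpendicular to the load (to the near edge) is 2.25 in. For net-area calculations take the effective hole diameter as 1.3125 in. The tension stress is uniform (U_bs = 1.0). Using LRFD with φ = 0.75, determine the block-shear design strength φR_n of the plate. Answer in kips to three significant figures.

119 kips

Shear plane L_v = 2.5 + 2·3.125 = 8.75 in; A_gv = 8.75 × 0.5 = 4.375 in².
A_nv = (8.75 − 2.5·1.3125) × 0.5 = 2.734 in².
A_nt = (2.25 − 0.5·1.3125) × 0.5 = 0.7969 in².
0.6 F_u A_nv = 106.6 kips; 0.6 F_y A_gv = 131.2 kips → shear rupture governs the shear term.
R_n = 106.6 + 1.0 × 65 × 0.7969 = 158.4 kips.
Design strength φR_n = 0.75 × 158.4 = 119 kips.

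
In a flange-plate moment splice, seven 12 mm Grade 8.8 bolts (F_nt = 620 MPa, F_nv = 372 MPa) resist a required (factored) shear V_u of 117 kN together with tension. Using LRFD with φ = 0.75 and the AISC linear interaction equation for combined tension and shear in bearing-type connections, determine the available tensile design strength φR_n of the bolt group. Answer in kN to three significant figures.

284 kN

A_b = π·12²/4 = 113.1 mm²; f_rv = 117 × 1000 / (7 × 113.1) = 147.8 MPa.
F'_nt = 1.3 F_nt − (F_nt / φF_nv) f_rv = 1.3·620 − (620/(0.75·372))·147.8 = 477.6 MPa, capped at F_nt → F'_nt = 477.6 MPa.
R_n = F'_nt · A_b · n = 477.6 × 113.1 × 7 / 1000 = 378.1 kN.
Design strength φR_n = 0.75 × 378.1 = 284 kN.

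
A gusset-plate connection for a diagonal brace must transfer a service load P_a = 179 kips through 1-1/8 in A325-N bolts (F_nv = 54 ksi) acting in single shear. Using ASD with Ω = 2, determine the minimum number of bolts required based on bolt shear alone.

7 bolts

A_b = π·1.125²/4 = 0.994 in².
Per-bolt allowable strength R_n/Ω = 54 × 0.994 × 1 / 2 = 26.84 kips.
n ≥ 179 / 26.84 = 6.67 → use 7 bolts.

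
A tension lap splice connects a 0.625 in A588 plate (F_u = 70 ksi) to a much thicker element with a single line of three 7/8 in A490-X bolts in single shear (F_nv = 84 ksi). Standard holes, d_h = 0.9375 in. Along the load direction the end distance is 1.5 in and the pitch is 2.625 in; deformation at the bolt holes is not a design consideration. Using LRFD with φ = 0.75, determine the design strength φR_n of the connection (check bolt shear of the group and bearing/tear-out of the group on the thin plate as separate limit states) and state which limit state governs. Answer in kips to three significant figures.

Bolt shear: A_b = π·0.875²/4 = 0.6013 in²; R_n = 84 × 0.6013 × 3 × 1 = 151.5 kips → 0.75 × 151.5 = 114 kips.
Bearing (1.5 l_c t F_u ≤ 3.0 d t F_u): upper limit = 3.0·0.875·0.625·70 = 114.8 kips.
  Edge l_c = 1.5 − 0.9375/2 = 1.031 → r_n = 67.68 kips; interior l_c = 2.625 − 0.9375 = 1.688 → r_n = 110.7 kips.
  R_n,bearing = 1·67.68 + 2·110.7 = 289.2 kips → 0.75 × 289.2 = 217 kips.
Bolt shear governs: 114 kips.

114 kips (bolt shear governs)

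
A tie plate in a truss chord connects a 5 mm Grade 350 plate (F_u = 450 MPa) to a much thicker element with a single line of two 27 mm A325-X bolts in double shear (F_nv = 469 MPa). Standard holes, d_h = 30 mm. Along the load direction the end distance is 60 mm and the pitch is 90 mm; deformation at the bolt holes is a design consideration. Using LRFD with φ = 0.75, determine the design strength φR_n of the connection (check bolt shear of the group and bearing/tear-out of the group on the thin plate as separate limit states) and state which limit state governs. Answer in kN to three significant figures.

200 kN (bearing governs)

Bolt shear: A_b = π·27²/4 = 572.6 mm²; R_n = 469 × 572.6 × 2 × 2 / 1000 = 1074 kN → 0.75 × 1074 = 806 kN.
Bearing (1.2 l_c t F_u ≤ 2.4 d t F_u): upper limit = 2.4·27·5·450 / 1000 = 145.8 kN.
  Edge l_c = 60 − 30/2 = 45 → r_n = 121.5 kN; interior l_c = 90 − 30 = 60 → r_n = 145.8 kN.
  R_n,bearing = 1·121.5 + 1·145.8 = 267.3 kN → 0.75 × 267.3 = 200 kN.
Bearing governs: 200 kN.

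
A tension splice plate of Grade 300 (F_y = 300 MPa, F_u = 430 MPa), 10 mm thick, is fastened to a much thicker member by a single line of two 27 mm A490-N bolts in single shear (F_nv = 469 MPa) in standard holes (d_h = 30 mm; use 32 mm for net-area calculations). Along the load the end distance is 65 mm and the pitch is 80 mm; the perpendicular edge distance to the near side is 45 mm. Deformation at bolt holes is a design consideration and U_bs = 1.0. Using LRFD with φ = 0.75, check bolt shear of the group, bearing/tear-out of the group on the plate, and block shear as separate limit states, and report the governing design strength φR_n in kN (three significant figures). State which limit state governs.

281 kN (block shear governs)

Bolt shear: A_b = π·27²/4 = 572.6 mm²; R_n = 469 × 572.6 × 2 × 1 / 1000 = 537.1 kN → 0.75 × 537.1 = 403 kN.
Bearing: edge l_c = 50, r_n = 258 kN; interior l_c = 50, r_n = 258 kN; R_n = 258 + 1·258 = 516 kN → 387 kN.
Block shear: A_gv = 1450, A_nv = 970, A_nt = 290 mm²; R_n = min(0.6F_uA_nv, 0.6F_yA_gv) + U_bs·F_u·A_nt = 375 kN → 281 kN.
Block shear governs: 281 kN.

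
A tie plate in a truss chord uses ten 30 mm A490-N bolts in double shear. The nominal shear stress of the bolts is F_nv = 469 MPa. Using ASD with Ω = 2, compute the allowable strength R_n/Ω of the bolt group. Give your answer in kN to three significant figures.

A_b = π × 30² / 4 = 706.9 mm².
R_n = F_nv · A_b · n · n_s = 469 × 706.9 × 10 × 2 / 1000 = 6630 kN.
Allowable strength R_n/Ω = 6630 / 2 = 3320 kN.

3320 kN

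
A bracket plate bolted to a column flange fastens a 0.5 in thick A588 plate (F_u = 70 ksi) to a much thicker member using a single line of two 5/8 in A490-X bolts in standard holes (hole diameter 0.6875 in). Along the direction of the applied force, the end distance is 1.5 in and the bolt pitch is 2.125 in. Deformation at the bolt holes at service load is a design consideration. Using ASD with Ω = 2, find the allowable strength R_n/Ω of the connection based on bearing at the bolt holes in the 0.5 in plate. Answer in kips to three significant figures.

50.5 kips

Per bolt r_n = 1.2 l_c t F_u ≤ 2.4 d t F_u; upper limit = 2.4 × 0.625 × 0.5 × 70 = 52.5 kips.
Edge bolt: l_c = 1.5 − 0.6875/2 = 1.156 in → 1.2 × 1.156 × 0.5 × 70 = 48.56 → r_n = 48.56 kips.
Interior bolts: l_c = 2.125 − 0.6875 = 1.438 in → 1.2 × 1.438 × 0.5 × 70 = 60.37 → r_n = 52.5 kips.
R_n = 1 × 48.56 + 1 × 52.5 = 101.1 kips.
Allowable strength R_n/Ω = 101.1 / 2 = 50.5 kips.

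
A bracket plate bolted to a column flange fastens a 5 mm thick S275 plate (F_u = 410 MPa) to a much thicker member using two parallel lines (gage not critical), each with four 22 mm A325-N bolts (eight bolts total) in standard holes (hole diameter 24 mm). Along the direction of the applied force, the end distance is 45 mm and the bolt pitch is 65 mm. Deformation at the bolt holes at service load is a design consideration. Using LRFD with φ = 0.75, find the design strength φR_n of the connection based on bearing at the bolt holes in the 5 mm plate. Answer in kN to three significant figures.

Per bolt r_n = 1.2 l_c t F_u ≤ 2.4 d t F_u; upper limit = 2.4 × 22 × 5 × 410 / 1000 = 108.2 kN.
Edge bolt: l_c = 45 − 24/2 = 33 mm → 1.2 × 33 × 5 × 410 / 1000 = 81.18 → r_n = 81.18 kN.
Interior bolts: l_c = 65 − 24 = 41 mm → 1.2 × 41 × 5 × 410 / 1000 = 100.9 → r_n = 100.9 kN.
R_n = 2 × 81.18 + 6 × 100.9 = 767.5 kN.
Design strength φR_n = 0.75 × 767.5 = 576 kN.

576 kN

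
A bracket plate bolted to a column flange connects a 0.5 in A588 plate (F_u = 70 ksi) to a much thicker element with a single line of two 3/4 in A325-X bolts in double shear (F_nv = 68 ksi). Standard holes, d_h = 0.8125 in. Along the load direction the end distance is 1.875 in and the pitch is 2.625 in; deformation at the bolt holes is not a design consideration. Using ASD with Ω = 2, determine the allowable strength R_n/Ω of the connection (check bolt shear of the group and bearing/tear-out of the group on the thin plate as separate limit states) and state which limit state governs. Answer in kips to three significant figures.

Bolt shear: A_b = π·0.75²/4 = 0.4418 in²; R_n = 68 × 0.4418 × 2 × 2 = 120.2 kips → 120.2 / 2 = 60.1 kips.
Bearing (1.5 l_c t F_u ≤ 3.0 d t F_u): upper limit = 3.0·0.75·0.5·70 = 78.75 kips.
  Edge l_c = 1.875 − 0.8125/2 = 1.469 → r_n = 77.11 kips; interior l_c = 2.625 − 0.8125 = 1.812 → r_n = 78.75 kips.
  R_n,bearing = 1·77.11 + 1·78.75 = 155.9 kips → 155.9 / 2 = 77.9 kips.
Bolt shear governs: 60.1 kips.

60.1 kips (bolt shear governs)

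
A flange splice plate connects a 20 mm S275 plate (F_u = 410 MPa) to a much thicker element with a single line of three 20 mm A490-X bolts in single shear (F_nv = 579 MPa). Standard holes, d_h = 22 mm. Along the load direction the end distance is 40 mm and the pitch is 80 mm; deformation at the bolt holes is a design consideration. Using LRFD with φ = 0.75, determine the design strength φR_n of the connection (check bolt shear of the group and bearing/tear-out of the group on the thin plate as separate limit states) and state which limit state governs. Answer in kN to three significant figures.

Bolt shear: A_b = π·20²/4 = 314.2 mm²; R_n = 579 × 314.2 × 3 × 1 / 1000 = 545.7 kN → 0.75 × 545.7 = 409 kN.
Bearing (1.2 l_c t F_u ≤ 2.4 d t F_u): upper limit = 2.4·20·20·410 / 1000 = 393.6 kN.
  Edge l_c = 40 − 22/2 = 29 → r_n = 285.4 kN; interior l_c = 80 − 22 = 58 → r_n = 393.6 kN.
  R_n,bearing = 1·285.4 + 2·393.6 = 1073 kN → 0.75 × 1073 = 804 kN.
Bolt shear governs: 409 kN.

409 kN (bolt shear governs)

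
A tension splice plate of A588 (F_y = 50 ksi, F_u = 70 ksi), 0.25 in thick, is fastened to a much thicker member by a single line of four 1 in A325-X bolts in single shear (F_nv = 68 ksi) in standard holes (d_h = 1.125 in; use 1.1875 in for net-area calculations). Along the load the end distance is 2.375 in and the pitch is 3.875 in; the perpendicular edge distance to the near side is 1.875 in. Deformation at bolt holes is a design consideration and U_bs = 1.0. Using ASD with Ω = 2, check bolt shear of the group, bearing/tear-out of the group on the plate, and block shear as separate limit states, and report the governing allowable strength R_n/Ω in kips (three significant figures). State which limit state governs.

Bolt shear: A_b = π·1²/4 = 0.7854 in²; R_n = 68 × 0.7854 × 4 × 1 = 213.6 kips → 213.6 / 2 = 107 kips.
Bearing: edge l_c = 1.812, r_n = 38.06 kips; interior l_c = 2.75, r_n = 42 kips; R_n = 38.06 + 3·42 = 164.1 kips → 82 kips.
Block shear: A_gv = 3.5, A_nv = 2.461, A_nt = 0.3203 in²; R_n = min(0.6F_uA_nv, 0.6F_yA_gv) + U_bs·F_u·A_nt = 125.8 kips → 62.9 kips.
Block shear governs: 62.9 kips.

62.9 kips (block shear governs)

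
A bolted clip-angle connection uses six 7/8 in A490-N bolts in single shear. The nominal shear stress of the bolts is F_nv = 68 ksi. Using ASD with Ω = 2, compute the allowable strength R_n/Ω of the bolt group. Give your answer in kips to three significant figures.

123 kips

A_b = π × 0.875² / 4 = 0.6013 in².
R_n = F_nv · A_b · n · n_s = 68 × 0.6013 × 6 × 1 = 245.3 kips.
Allowable strength R_n/Ω = 245.3 / 2 = 123 kips.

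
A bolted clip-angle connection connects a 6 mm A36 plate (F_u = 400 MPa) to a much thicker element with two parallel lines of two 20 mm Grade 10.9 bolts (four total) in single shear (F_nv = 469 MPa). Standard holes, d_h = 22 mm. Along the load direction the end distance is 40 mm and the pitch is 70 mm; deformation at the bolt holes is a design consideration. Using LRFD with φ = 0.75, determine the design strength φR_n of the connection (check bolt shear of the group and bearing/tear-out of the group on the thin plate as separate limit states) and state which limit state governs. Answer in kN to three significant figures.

298 kN (bearing governs)

Bolt shear: A_b = π·20²/4 = 314.2 mm²; R_n = 469 × 314.2 × 4 × 1 / 1000 = 589.4 kN → 0.75 × 589.4 = 442 kN.
Bearing (1.2 l_c t F_u ≤ 2.4 d t F_u): upper limit = 2.4·20·6·400 / 1000 = 115.2 kN.
  Edge l_c = 40 − 22/2 = 29 → r_n = 83.52 kN; interior l_c = 70 − 22 = 48 → r_n = 115.2 kN.
  R_n,bearing = 2·83.52 + 2·115.2 = 397.4 kN → 0.75 × 397.4 = 298 kN.
Bearing governs: 298 kN.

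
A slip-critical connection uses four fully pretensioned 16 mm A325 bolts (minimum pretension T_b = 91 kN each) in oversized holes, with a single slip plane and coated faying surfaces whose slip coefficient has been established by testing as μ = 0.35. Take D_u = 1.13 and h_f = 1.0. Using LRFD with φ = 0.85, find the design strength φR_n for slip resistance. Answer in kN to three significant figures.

122 kN

R_n = μ · D_u · h_f · T_b · n_s · n_b = 0.35 × 1.13 × 1.0 × 91 × 1 × 4 = 144 kN.
Design strength φR_n = 0.85 × 144 = 122 kN.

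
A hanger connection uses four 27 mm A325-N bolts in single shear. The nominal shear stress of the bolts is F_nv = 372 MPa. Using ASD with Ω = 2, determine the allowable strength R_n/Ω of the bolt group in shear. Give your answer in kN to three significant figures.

A_b = π × 27² / 4 = 572.6 mm².
R_n = F_nv · A_b · n · n_s = 372 × 572.6 × 4 × 1 / 1000 = 852 kN.
Allowable strength R_n/Ω = 852 / 2 = 426 kN.

426 kN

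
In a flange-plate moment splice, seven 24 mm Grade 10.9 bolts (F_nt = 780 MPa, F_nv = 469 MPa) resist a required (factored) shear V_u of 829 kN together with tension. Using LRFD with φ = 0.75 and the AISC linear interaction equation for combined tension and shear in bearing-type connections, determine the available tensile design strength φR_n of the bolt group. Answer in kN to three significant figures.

1030 kN

A_b = π·24²/4 = 452.4 mm²; f_rv = 829 × 1000 / (7 × 452.4) = 261.8 MPa.
F'_nt = 1.3 F_nt − (F_nt / φF_nv) f_rv = 1.3·780 − (780/(0.75·469))·261.8 = 433.5 MPa, capped at F_nt → F'_nt = 433.5 MPa.
R_n = F'_nt · A_b · n = 433.5 × 452.4 × 7 / 1000 = 1373 kN.
Design strength φR_n = 0.75 × 1373 = 1030 kN.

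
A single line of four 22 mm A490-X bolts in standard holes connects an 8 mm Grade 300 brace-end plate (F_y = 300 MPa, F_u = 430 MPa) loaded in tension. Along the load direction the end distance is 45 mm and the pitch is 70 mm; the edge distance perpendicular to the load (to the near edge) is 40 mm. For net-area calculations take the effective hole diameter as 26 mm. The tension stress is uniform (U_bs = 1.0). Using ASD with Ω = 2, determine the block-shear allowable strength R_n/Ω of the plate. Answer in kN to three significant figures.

216 kN

Shear plane L_v = 45 + 3·70 = 255 mm; A_gv = 255 × 8 = 2040 mm².
A_nv = (255 − 3.5·26) × 8 = 1312 mm².
A_nt = (40 − 0.5·26) × 8 = 216 mm².
0.6 F_u A_nv = 338.5 kN; 0.6 F_y A_gv = 367.2 kN → shear rupture governs the shear term.
R_n = 338.5 + 1.0 × 430 × 216 / 1000 = 431.4 kN.
Allowable strength R_n/Ω = 431.4 / 2 = 216 kN.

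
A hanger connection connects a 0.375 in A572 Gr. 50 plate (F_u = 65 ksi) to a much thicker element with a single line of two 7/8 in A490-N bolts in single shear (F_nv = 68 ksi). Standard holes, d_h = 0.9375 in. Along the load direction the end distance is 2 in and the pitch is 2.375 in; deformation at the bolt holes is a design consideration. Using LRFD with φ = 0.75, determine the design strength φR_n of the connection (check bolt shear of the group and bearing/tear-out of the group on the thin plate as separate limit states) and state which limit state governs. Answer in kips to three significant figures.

Bolt shear: A_b = π·0.875²/4 = 0.6013 in²; R_n = 68 × 0.6013 × 2 × 1 = 81.78 kips → 0.75 × 81.78 = 61.3 kips.
Bearing (1.2 l_c t F_u ≤ 2.4 d t F_u): upper limit = 2.4·0.875·0.375·65 = 51.19 kips.
  Edge l_c = 2 − 0.9375/2 = 1.531 → r_n = 44.79 kips; interior l_c = 2.375 − 0.9375 = 1.438 → r_n = 42.05 kips.
  R_n,bearing = 1·44.79 + 1·42.05 = 86.84 kips → 0.75 × 86.84 = 65.1 kips.
Bolt shear governs: 61.3 kips.

61.3 kips (bolt shear governs)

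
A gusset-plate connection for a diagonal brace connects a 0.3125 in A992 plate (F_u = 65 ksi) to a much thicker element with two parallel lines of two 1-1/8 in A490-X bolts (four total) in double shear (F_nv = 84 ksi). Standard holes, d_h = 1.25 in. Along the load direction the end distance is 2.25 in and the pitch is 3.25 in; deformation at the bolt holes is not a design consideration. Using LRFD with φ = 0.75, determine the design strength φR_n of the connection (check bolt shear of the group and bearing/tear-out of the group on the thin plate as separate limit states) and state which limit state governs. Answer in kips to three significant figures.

166 kips (bearing governs)

Bolt shear: A_b = π·1.125²/4 = 0.994 in²; R_n = 84 × 0.994 × 4 × 2 = 668 kips → 0.75 × 668 = 501 kips.
Bearing (1.5 l_c t F_u ≤ 3.0 d t F_u): upper limit = 3.0·1.125·0.3125·65 = 68.55 kips.
  Edge l_c = 2.25 − 1.25/2 = 1.625 → r_n = 49.51 kips; interior l_c = 3.25 − 1.25 = 2 → r_n = 60.94 kips.
  R_n,bearing = 2·49.51 + 2·60.94 = 220.9 kips → 0.75 × 220.9 = 166 kips.
Bearing governs: 166 kips.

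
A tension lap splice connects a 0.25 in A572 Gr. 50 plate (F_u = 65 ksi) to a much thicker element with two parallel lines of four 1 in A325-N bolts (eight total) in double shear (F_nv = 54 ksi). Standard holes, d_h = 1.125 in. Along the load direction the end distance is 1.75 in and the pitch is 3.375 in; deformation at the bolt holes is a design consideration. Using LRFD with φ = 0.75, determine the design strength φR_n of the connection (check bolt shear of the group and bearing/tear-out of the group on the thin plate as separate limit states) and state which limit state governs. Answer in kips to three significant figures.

210 kips (bearing governs)

Bolt shear: A_b = π·1²/4 = 0.7854 in²; R_n = 54 × 0.7854 × 8 × 2 = 678.6 kips → 0.75 × 678.6 = 509 kips.
Bearing (1.2 l_c t F_u ≤ 2.4 d t F_u): upper limit = 2.4·1·0.25·65 = 39 kips.
  Edge l_c = 1.75 − 1.125/2 = 1.188 → r_n = 23.16 kips; interior l_c = 3.375 − 1.125 = 2.25 → r_n = 39 kips.
  R_n,bearing = 2·23.16 + 6·39 = 280.3 kips → 0.75 × 280.3 = 210 kips.
Bearing governs: 210 kips.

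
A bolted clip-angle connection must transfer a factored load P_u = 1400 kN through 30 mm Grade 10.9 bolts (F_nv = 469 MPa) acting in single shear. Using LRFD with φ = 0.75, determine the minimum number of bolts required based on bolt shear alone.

6 bolts

A_b = π·30²/4 = 706.9 mm².
Per-bolt design strength φR_n = 0.75 × 469 × 706.9 × 1 / 1000 = 248.6 kN.
n ≥ 1400 / 248.6 = 5.631 → use 6 bolts.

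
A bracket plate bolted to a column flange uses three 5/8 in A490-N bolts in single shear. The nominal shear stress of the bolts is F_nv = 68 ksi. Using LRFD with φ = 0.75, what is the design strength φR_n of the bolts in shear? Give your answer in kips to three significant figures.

46.9 kips

A_b = π × 0.625² / 4 = 0.3068 in².
R_n = F_nv · A_b · n · n_s = 68 × 0.3068 × 3 × 1 = 62.59 kips.
Design strength φR_n = 0.75 × 62.59 = 46.9 kips.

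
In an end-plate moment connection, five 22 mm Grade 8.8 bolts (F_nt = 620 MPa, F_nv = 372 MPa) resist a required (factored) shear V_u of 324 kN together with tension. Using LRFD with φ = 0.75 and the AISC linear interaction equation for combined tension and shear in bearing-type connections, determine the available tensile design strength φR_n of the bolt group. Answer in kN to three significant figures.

A_b = π·22²/4 = 380.1 mm²; f_rv = 324 × 1000 / (5 × 380.1) = 170.5 MPa.
F'_nt = 1.3 F_nt − (F_nt / φF_nv) f_rv = 1.3·620 − (620/(0.75·372))·170.5 = 427.2 MPa, capped at F_nt → F'_nt = 427.2 MPa.
R_n = F'_nt · A_b · n = 427.2 × 380.1 × 5 / 1000 = 811.9 kN.
Design strength φR_n = 0.75 × 811.9 = 609 kN.

609 kN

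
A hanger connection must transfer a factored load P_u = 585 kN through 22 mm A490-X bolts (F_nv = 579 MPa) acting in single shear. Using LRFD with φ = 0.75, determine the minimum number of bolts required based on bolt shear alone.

4 bolts

A_b = π·22²/4 = 380.1 mm².
Per-bolt design strength φR_n = 0.75 × 579 × 380.1 × 1 / 1000 = 165.1 kN.
n ≥ 585 / 165.1 = 3.544 → use 4 bolts.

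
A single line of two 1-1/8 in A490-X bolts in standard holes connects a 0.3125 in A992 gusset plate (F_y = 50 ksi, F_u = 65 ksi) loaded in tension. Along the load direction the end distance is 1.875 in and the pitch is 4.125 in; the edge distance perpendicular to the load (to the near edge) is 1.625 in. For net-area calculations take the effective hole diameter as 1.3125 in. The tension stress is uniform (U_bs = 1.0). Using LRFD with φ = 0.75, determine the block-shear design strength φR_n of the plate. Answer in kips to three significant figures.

51.6 kips

Shear plane L_v = 1.875 + 1·4.125 = 6 in; A_gv = 6 × 0.3125 = 1.875 in².
A_nv = (6 − 1.5·1.3125) × 0.3125 = 1.26 in².
A_nt = (1.625 − 0.5·1.3125) × 0.3125 = 0.3027 in².
0.6 F_u A_nv = 49.13 kips; 0.6 F_y A_gv = 56.25 kips → shear rupture governs the shear term.
R_n = 49.13 + 1.0 × 65 × 0.3027 = 68.81 kips.
Design strength φR_n = 0.75 × 68.81 = 51.6 kips.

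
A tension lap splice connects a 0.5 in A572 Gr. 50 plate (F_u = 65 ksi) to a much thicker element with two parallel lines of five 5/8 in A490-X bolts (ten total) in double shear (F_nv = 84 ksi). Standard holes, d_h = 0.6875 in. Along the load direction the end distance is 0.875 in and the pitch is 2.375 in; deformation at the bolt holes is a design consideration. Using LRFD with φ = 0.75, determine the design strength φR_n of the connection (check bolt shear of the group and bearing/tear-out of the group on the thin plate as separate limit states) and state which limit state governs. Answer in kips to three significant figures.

324 kips (bearing governs)

Bolt shear: A_b = π·0.625²/4 = 0.3068 in²; R_n = 84 × 0.3068 × 10 × 2 = 515.4 kips → 0.75 × 515.4 = 387 kips.
Bearing (1.2 l_c t F_u ≤ 2.4 d t F_u): upper limit = 2.4·0.625·0.5·65 = 48.75 kips.
  Edge l_c = 0.875 − 0.6875/2 = 0.5312 → r_n = 20.72 kips; interior l_c = 2.375 − 0.6875 = 1.688 → r_n = 48.75 kips.
  R_n,bearing = 2·20.72 + 8·48.75 = 431.4 kips → 0.75 × 431.4 = 324 kips.
Bearing governs: 324 kips.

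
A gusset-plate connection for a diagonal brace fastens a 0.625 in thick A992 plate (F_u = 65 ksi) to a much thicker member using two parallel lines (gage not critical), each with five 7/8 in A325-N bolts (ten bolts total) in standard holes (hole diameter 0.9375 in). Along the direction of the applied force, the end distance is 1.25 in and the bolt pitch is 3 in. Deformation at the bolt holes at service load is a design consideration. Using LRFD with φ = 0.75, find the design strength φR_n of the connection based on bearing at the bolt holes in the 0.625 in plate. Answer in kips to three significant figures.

Per bolt r_n = 1.2 l_c t F_u ≤ 2.4 d t F_u; upper limit = 2.4 × 0.875 × 0.625 × 65 = 85.31 kips.
Edge bolt: l_c = 1.25 − 0.9375/2 = 0.7812 in → 1.2 × 0.7812 × 0.625 × 65 = 38.09 → r_n = 38.09 kips.
Interior bolts: l_c = 3 − 0.9375 = 2.062 in → 1.2 × 2.062 × 0.625 × 65 = 100.5 → r_n = 85.31 kips.
R_n = 2 × 38.09 + 8 × 85.31 = 758.7 kips.
Design strength φR_n = 0.75 × 758.7 = 569 kips.

569 kips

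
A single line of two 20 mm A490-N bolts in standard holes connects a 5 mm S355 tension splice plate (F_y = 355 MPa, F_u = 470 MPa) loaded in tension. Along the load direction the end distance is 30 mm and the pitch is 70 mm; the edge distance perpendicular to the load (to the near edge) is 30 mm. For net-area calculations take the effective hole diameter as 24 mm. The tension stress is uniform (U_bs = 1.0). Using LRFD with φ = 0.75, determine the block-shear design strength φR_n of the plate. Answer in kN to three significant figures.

Shear plane L_v = 30 + 1·70 = 100 mm; A_gv = 100 × 5 = 500 mm².
A_nv = (100 − 1.5·24) × 5 = 320 mm².
A_nt = (30 − 0.5·24) × 5 = 90 mm².
0.6 F_u A_nv = 90.24 kN; 0.6 F_y A_gv = 106.5 kN → shear rupture governs the shear term.
R_n = 90.24 + 1.0 × 470 × 90 / 1000 = 132.5 kN.
Design strength φR_n = 0.75 × 132.5 = 99.4 kN.

99.4 kN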